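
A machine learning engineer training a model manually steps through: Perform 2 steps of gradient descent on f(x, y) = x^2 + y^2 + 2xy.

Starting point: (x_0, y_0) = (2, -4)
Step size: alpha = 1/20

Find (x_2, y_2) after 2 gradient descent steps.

f(x,y) = x^2 + y^2 + 2xy
grad_x = 2x + 2y, grad_y = 2y + 2x
Step 1: grad = (-4, -4), (11/5, -19/5)
Step 2: grad = (-16/5, -16/5), (59/25, -91/25)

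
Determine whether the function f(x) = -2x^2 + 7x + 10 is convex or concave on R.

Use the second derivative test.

f(x) = -2x^2 + 7x + 10
f'(x) = -4x + 7
f''(x) = -4
Since f''(x) = -4 < 0 for all x, f is concave on R.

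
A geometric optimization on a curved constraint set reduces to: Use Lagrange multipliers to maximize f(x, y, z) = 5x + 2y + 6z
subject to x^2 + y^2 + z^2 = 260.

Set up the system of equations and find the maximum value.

Lagrange conditions: 5 = 2*lambda*x, 2 = 2*lambda*y, 6 = 2*lambda*z
So x:5 = y:2 = z:6, i.e. x = 5t, y = 2t, z = 6t
Constraint: t^2*(5^2 + 2^2 + 6^2) = 260
  t^2 * 65 = 260  =>  t = sqrt(4)
Maximum = 5*5t + 2*2t + 6*6t = 65*sqrt(4) = 130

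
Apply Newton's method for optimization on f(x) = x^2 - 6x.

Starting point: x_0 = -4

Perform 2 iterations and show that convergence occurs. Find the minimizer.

f(x) = x^2 - 6x, f'(x) = 2x + (-6), f''(x) = 2
Step 1: f'(-4) = -14, x_1 = -4 - -14/2 = 3
Step 2: f'(3) = 0, x_2 = 3 (converged)
Newton's method converges in 1 step for quadratics.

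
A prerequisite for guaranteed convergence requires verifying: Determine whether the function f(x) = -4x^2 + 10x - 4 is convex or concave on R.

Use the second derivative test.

f(x) = -4x^2 + 10x - 4
f'(x) = -8x + 10
f''(x) = -8
Since f''(x) = -8 < 0 for all x, f is concave on R.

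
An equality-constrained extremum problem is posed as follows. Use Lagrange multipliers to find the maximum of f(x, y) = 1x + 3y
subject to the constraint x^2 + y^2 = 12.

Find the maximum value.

Set up Lagrange conditions: grad f = lambda * grad g
  1 = 2*lambda*x
  3 = 2*lambda*y
From these: x/y = 1/3, so x = 1t, y = 3t for some t.
Substitute into constraint: (1t)^2 + (3t)^2 = 12
  t^2 * 10 = 12
  t = sqrt(12/10)
Maximum = 1*x + 3*y = (1^2 + 3^2)*t = 10 * sqrt(12/10) = sqrt(120)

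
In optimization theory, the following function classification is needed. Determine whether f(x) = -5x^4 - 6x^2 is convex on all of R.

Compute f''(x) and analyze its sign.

f(x) = -5x^4 - 6x^2
f'(x) = -20x^3 + -12x
f''(x) = -60x^2 + -12
f''(x) = -60x^2 + -12 <= -12 < 0 for all x
Therefore, f is concave on R.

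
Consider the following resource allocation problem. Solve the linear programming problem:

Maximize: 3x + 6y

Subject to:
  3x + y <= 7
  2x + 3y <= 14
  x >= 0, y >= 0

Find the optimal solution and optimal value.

Feasible vertices: (0, 0), (0, 14/3), (1, 4), (7/3, 0)
Objective 3x + 6y at each:
  (0, 0): 0
  (0, 14/3): 28
  (1, 4): 27
  (7/3, 0): 7
Maximum is 28 at (0, 14/3).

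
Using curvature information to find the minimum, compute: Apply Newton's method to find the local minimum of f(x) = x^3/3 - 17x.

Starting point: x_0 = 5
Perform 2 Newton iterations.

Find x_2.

f(x) = x^3/3 - 17x
f'(x) = x^2 - 17, f''(x) = 2x
Newton update: x_{n+1} = x_n - (x_n^2 - 17)/(2*x_n)
Step 1: x_0 = 5, f'=8, f''=10, x_1 = 21/5
Step 2: x_1 = 21/5, f'=16/25, f''=42/5, x_2 = 433/105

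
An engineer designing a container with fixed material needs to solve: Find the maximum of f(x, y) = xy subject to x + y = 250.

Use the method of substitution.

Substitute y = 250 - x into f(x,y) = xy:
g(x) = x(250 - x) = 250x - x^2
g'(x) = 250 - 2x = 0  =>  x = 125
y = 250 - 125 = 125
Maximum value = 125 * 125 = 15625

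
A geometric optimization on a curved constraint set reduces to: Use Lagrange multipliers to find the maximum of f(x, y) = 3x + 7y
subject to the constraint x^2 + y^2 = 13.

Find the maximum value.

Set up Lagrange conditions: grad f = lambda * grad g
  3 = 2*lambda*x
  7 = 2*lambda*y
From these: x/y = 3/7, so x = 3t, y = 7t for some t.
Substitute into constraint: (3t)^2 + (7t)^2 = 13
  t^2 * 58 = 13
  t = sqrt(13/58)
Maximum = 3*x + 7*y = (3^2 + 7^2)*t = 58 * sqrt(13/58) = sqrt(754)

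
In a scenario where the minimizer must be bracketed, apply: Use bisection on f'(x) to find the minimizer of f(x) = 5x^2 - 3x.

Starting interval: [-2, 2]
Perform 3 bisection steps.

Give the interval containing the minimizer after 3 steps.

Finding critical point of f(x) = 5x^2 - 3x using bisection on f'(x) = 10x + -3.
f'(x) = 0 when x = 3/10.
Starting interval: [-2, 2]
Step 1: mid = 0, f'(mid) = -3, new interval = [0, 2]
Step 2: mid = 1, f'(mid) = 7, new interval = [0, 1]
Step 3: mid = 1/2, f'(mid) = 2, new interval = [0, 1/2]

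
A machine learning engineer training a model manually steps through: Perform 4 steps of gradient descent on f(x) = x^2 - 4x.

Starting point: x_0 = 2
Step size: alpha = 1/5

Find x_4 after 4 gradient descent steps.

f(x) = x^2 - 4x, f'(x) = 2x + (-4)
Step 1: f'(2) = 0, x_1 = 2 - 1/5 * 0 = 2
Step 2: f'(2) = 0, x_2 = 2 - 1/5 * 0 = 2
Step 3: f'(2) = 0, x_3 = 2 - 1/5 * 0 = 2
Step 4: f'(2) = 0, x_4 = 2 - 1/5 * 0 = 2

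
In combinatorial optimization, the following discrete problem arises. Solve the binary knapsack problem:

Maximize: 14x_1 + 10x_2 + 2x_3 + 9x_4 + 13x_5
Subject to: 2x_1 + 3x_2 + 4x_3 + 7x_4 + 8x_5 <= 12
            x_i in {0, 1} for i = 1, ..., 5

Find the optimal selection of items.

Items: item 1 (v=14, w=2), item 2 (v=10, w=3), item 3 (v=2, w=4), item 4 (v=9, w=7), item 5 (v=13, w=8)
Capacity: 12
Checking all 32 subsets (w = total weight, v = total value):
  {}: w = 0, v = 0
  {1}: w = 2, v = 14
  {2}: w = 3, v = 10
  {3}: w = 4, v = 2
  {4}: w = 7, v = 9
  {5}: w = 8, v = 13
  {1, 2}: w = 5, v = 24
  {1, 3}: w = 6, v = 16
  {1, 4}: w = 9, v = 23
  {1, 5}: w = 10, v = 27
  {2, 3}: w = 7, v = 12
  {2, 4}: w = 10, v = 19
  {2, 5}: w = 11, v = 23
  {3, 4}: w = 11, v = 11
  {3, 5}: w = 12, v = 15
  {4, 5}: w = 15 > 12, infeasible
  {1, 2, 3}: w = 9, v = 26
  {1, 2, 4}: w = 12, v = 33
  {1, 2, 5}: w = 13 > 12, infeasible
  {1, 3, 4}: w = 13 > 12, infeasible
  {1, 3, 5}: w = 14 > 12, infeasible
  {1, 4, 5}: w = 17 > 12, infeasible
  {2, 3, 4}: w = 14 > 12, infeasible
  {2, 3, 5}: w = 15 > 12, infeasible
  {2, 4, 5}: w = 18 > 12, infeasible
  {3, 4, 5}: w = 19 > 12, infeasible
  {1, 2, 3, 4}: w = 16 > 12, infeasible
  {1, 2, 3, 5}: w = 17 > 12, infeasible
  {1, 2, 4, 5}: w = 20 > 12, infeasible
  {1, 3, 4, 5}: w = 21 > 12, infeasible
  {2, 3, 4, 5}: w = 22 > 12, infeasible
  {1, 2, 3, 4, 5}: w = 24 > 12, infeasible
Best feasible subset: items [1, 2, 4]
Total weight: 12 <= 12, total value: 33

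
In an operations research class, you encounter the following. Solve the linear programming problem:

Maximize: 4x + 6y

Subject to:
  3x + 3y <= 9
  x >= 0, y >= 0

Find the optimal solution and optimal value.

The feasible region has vertices at [(0, 0), (3, 0), (0, 3)].
Checking objective 4x + 6y at each vertex:
  (0, 0): 4*0 + 6*0 = 0
  (3, 0): 4*3 + 6*0 = 12
  (0, 3): 4*0 + 6*3 = 18
Maximum is 18 at (0, 3).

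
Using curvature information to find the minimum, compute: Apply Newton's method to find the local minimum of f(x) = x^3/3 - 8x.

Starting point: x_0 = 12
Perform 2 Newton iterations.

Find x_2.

f(x) = x^3/3 - 8x
f'(x) = x^2 - 8, f''(x) = 2x
Newton update: x_{n+1} = x_n - (x_n^2 - 8)/(2*x_n)
Step 1: x_0 = 12, f'=136, f''=24, x_1 = 19/3
Step 2: x_1 = 19/3, f'=289/9, f''=38/3, x_2 = 433/114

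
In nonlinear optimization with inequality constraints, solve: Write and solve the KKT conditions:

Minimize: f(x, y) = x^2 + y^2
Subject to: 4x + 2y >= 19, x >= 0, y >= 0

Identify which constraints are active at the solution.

KKT conditions for min x^2 + y^2 s.t. 4x + 2y >= 19, x >= 0, y >= 0:
Stationarity: 2x = mu*4 + mu_x, 2y = mu*2 + mu_y, with mu, mu_x, mu_y >= 0
Complementary slackness: mu*(4x + 2y - 19) = 0, mu_x*x = 0, mu_y*y = 0
(0, 0) is infeasible (4*0 + 2*0 < 19), so if mu = 0 stationarity would force x = mu_x/2 >= 0, y = mu_y/2 >= 0 with mu_x*x = mu_y*y = 0, i.e. x = y = 0: contradiction. Hence mu > 0 and 4x + 2y = 19 is active.
Try x > 0, y > 0 (so mu_x = mu_y = 0): x = 4*mu/2, y = 2*mu/2
Substitute: 4*(4*mu/2) + 2*(2*mu/2) = 19
  mu*20/2 = 19 => mu = 19/10
x* = 19/5 > 0, y* = 19/10 > 0, consistent with mu_x = mu_y = 0.
f is convex and the constraints are linear, so this KKT point is the global minimum.
f* = 361/20
Active constraints: 4x + 2y >= 19 (holds with equality, mu = 19/10 > 0); x >= 0 and y >= 0 are inactive (mu_x = mu_y = 0).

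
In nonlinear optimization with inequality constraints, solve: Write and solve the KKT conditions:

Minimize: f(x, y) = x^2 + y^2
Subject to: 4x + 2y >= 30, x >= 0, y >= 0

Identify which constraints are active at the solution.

KKT conditions for min x^2 + y^2 s.t. 4x + 2y >= 30, x >= 0, y >= 0:
Stationarity: 2x = mu*4 + mu_x, 2y = mu*2 + mu_y, with mu, mu_x, mu_y >= 0
Complementary slackness: mu*(4x + 2y - 30) = 0, mu_x*x = 0, mu_y*y = 0
(0, 0) is infeasible (4*0 + 2*0 < 30), so if mu = 0 stationarity would force x = mu_x/2 >= 0, y = mu_y/2 >= 0 with mu_x*x = mu_y*y = 0, i.e. x = y = 0: contradiction. Hence mu > 0 and 4x + 2y = 30 is active.
Try x > 0, y > 0 (so mu_x = mu_y = 0): x = 4*mu/2, y = 2*mu/2
Substitute: 4*(4*mu/2) + 2*(2*mu/2) = 30
  mu*20/2 = 30 => mu = 3
x* = 6 > 0, y* = 3 > 0, consistent with mu_x = mu_y = 0.
f is convex and the constraints are linear, so this KKT point is the global minimum.
f* = 45
Active constraints: 4x + 2y >= 30 (holds with equality, mu = 3 > 0); x >= 0 and y >= 0 are inactive (mu_x = mu_y = 0).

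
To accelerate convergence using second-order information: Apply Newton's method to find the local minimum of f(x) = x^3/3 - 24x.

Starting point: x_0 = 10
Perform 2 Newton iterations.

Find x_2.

f(x) = x^3/3 - 24x
f'(x) = x^2 - 24, f''(x) = 2x
Newton update: x_{n+1} = x_n - (x_n^2 - 24)/(2*x_n)
Step 1: x_0 = 10, f'=76, f''=20, x_1 = 31/5
Step 2: x_1 = 31/5, f'=361/25, f''=62/5, x_2 = 1561/310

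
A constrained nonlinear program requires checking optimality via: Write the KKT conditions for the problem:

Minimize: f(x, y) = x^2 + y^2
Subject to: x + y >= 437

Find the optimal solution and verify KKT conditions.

KKT conditions for min x^2 + y^2 s.t. x + y >= 437:
Stationarity: 2x = mu, 2y = mu
So x = y = mu/2.
Complementary slackness: mu*(x + y - 437) = 0
Primal feasibility: x + y >= 437; dual feasibility: mu >= 0
If mu = 0 then x = y = 0, but 0 + 0 < 437 is infeasible, so the constraint is active.
Constraint active: x + y = 2*(mu/2) = 437 => mu = 437
x = y = 437/2, f = 190969/2
Verify: stationarity 2*(437/2) = 437 = mu; primal 437/2 + 437/2 = 437 >= 437; dual mu = 437 >= 0; complementary slackness 437*(437 - 437) = 0. All KKT conditions hold.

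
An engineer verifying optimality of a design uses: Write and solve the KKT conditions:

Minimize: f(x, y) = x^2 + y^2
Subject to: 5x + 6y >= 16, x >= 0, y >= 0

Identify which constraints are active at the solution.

KKT conditions for min x^2 + y^2 s.t. 5x + 6y >= 16, x >= 0, y >= 0:
Stationarity: 2x = mu*5 + mu_x, 2y = mu*6 + mu_y, with mu, mu_x, mu_y >= 0
Complementary slackness: mu*(5x + 6y - 16) = 0, mu_x*x = 0, mu_y*y = 0
(0, 0) is infeasible (5*0 + 6*0 < 16), so if mu = 0 stationarity would force x = mu_x/2 >= 0, y = mu_y/2 >= 0 with mu_x*x = mu_y*y = 0, i.e. x = y = 0: contradiction. Hence mu > 0 and 5x + 6y = 16 is active.
Try x > 0, y > 0 (so mu_x = mu_y = 0): x = 5*mu/2, y = 6*mu/2
Substitute: 5*(5*mu/2) + 6*(6*mu/2) = 16
  mu*61/2 = 16 => mu = 32/61
x* = 80/61 > 0, y* = 96/61 > 0, consistent with mu_x = mu_y = 0.
f is convex and the constraints are linear, so this KKT point is the global minimum.
f* = 256/61
Active constraints: 5x + 6y >= 16 (holds with equality, mu = 32/61 > 0); x >= 0 and y >= 0 are inactive (mu_x = mu_y = 0).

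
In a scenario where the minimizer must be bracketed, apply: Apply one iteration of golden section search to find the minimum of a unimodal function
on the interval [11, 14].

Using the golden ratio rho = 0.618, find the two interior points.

Golden section search on [11, 14].
Golden ratio rho = 0.618 (approx).
Interior points:
  x_1 = 11 + (1-0.618)*3 = 12.1460
  x_2 = 11 + 0.618*3 = 12.8540
Compare f(x_1) and f(x_2) to determine which subinterval to keep.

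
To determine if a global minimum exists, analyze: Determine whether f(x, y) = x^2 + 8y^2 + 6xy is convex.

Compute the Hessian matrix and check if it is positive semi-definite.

f(x,y) = x^2 + 8y^2 + 6xy
Hessian H = [[2, 6], [6, 16]]
trace(H) = 18, det(H) = -4
Eigenvalues: (18 +/- sqrt(340)) / 2 = 18.22, -0.2195
Since not both eigenvalues positive, f is neither convex nor concave.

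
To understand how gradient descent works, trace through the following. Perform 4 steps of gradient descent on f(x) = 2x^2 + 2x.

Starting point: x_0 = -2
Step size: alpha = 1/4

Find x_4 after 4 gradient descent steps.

f(x) = 2x^2 + 2x, f'(x) = 4x + (2)
Step 1: f'(-2) = -6, x_1 = -2 - 1/4 * -6 = -1/2
Step 2: f'(-1/2) = 0, x_2 = -1/2 - 1/4 * 0 = -1/2
Step 3: f'(-1/2) = 0, x_3 = -1/2 - 1/4 * 0 = -1/2
Step 4: f'(-1/2) = 0, x_4 = -1/2 - 1/4 * 0 = -1/2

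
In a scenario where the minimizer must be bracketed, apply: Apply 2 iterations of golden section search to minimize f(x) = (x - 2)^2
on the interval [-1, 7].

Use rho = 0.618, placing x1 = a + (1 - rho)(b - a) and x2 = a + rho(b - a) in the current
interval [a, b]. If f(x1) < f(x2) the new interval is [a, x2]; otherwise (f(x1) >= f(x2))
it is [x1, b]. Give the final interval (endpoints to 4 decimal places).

Golden section search for min of f(x) = (x - 2)^2 on [-1, 7].
Each step: x1 = a + (1 - rho)(b - a), x2 = a + rho(b - a); if f(x1) < f(x2) keep [a, x2], otherwise keep [x1, b].
Step 1: [-1.0000, 7.0000], x1=2.0560 (f=0.0031), x2=3.9440 (f=3.7791); f(x1) < f(x2) => keep [-1.0000, 3.9440]
Step 2: [-1.0000, 3.9440], x1=0.8886 (f=1.2352), x2=2.0554 (f=0.0031); f(x1) > f(x2) => keep [0.8886, 3.9440]
Final interval: [0.8886, 3.9440]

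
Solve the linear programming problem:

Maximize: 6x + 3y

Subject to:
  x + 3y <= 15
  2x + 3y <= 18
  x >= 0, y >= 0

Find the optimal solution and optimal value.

Feasible vertices: (0, 0), (0, 5), (3, 4), (9, 0)
Objective 6x + 3y at each:
  (0, 0): 0
  (0, 5): 15
  (3, 4): 30
  (9, 0): 54
Maximum is 54 at (9, 0).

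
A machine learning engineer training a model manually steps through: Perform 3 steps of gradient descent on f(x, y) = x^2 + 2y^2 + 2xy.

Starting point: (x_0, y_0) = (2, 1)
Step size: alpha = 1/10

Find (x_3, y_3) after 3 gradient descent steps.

f(x,y) = x^2 + 2y^2 + 2xy
grad_x = 2x + 2y, grad_y = 4y + 2x
Step 1: grad = (6, 8), (7/5, 1/5)
Step 2: grad = (16/5, 18/5), (27/25, -4/25)
Step 3: grad = (46/25, 38/25), (112/125, -39/125)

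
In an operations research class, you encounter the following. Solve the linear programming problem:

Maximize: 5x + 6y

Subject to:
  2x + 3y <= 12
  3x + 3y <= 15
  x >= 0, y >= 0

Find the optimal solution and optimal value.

Feasible vertices: (0, 0), (0, 4), (3, 2), (5, 0)
Objective 5x + 6y at each:
  (0, 0): 0
  (0, 4): 24
  (3, 2): 27
  (5, 0): 25
Maximum is 27 at (3, 2).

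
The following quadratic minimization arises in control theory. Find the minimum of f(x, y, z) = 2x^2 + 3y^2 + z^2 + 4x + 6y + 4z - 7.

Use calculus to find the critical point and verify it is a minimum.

f(x,y,z) = 2x^2 + 3y^2 + z^2 + 4x + 6y + 4z - 7
df/dx = 4x + (4) = 0 => x = -1
df/dy = 6y + (6) = 0 => y = -1
df/dz = 2z + (4) = 0 => z = -2
f(-1,-1,-2) = 2*(-1)^2 + 3*(-1)^2 + 1*(-2)^2 + 4*(-1) + 6*(-1) + 4*(-2) + -7 = -16
Hessian is diagonal with entries 4, 6, 2 > 0, confirmed minimum.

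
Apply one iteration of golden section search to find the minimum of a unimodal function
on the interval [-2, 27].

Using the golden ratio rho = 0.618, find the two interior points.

Golden section search on [-2, 27].
Golden ratio rho = 0.618 (approx).
Interior points:
  x_1 = -2 + (1-0.618)*29 = 9.0780
  x_2 = -2 + 0.618*29 = 15.9220
Compare f(x_1) and f(x_2) to determine which subinterval to keep.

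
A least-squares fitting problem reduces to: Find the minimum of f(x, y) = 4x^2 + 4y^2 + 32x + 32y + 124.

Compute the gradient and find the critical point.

f(x,y) = 4x^2 + 4y^2 + 32x + 32y + 124
df/dx = 8x + (32) = 0  =>  x = -4
df/dy = 8y + (32) = 0  =>  y = -4
f(-4, -4) = 4*(-4)^2 + 4*(-4)^2 + 32*(-4) + 32*(-4) + 124 = -4
Hessian is diagonal with entries 8, 8 > 0, so this is a minimum.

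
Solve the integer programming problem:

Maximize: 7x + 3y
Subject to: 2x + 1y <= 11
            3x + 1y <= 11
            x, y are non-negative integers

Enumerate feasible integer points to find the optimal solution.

Constraint 1: 2x + 1y <= 11
Constraint 2: 3x + 1y <= 11
Feasible x range (need y >= 0): 0 <= x <= min(11/2, 11/3) => x in {0, ..., 3}.
Enumerate feasible integer points row by row (the coefficient of y is 3 > 0, so for each x the largest feasible y gives the best value):
  x = 0: y <= min((11 - 2*0)/1, (11 - 3*0)/1) => y in {0, ..., 11}; best 7*0 + 3*11 = 33
  x = 1: y <= min((11 - 2*1)/1, (11 - 3*1)/1) => y in {0, ..., 8}; best 7*1 + 3*8 = 31
  x = 2: y <= min((11 - 2*2)/1, (11 - 3*2)/1) => y in {0, ..., 5}; best 7*2 + 3*5 = 29
  x = 3: y <= min((11 - 2*3)/1, (11 - 3*3)/1) => y in {0, ..., 2}; best 7*3 + 3*2 = 27
The maximum 7x + 3y = 33 is achieved at x = 0, y = 11.
Check: 2*0 + 1*11 = 11 <= 11 and 3*0 + 1*11 = 11 <= 11.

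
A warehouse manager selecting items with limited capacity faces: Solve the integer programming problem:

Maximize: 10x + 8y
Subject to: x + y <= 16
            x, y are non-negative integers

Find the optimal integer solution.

Objective: 10x + 8y, constraint: x + y <= 16
Coefficient of x is 10 >= coefficient of y is 8, so allocate the entire budget to x.
Optimal: x = 16, y = 0, value = 160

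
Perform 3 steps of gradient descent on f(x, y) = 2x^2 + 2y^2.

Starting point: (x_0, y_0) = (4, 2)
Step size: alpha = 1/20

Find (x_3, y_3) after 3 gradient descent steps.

f(x,y) = 2x^2 + 2y^2
grad_x = 4x + 0y, grad_y = 4y + 0x
Step 1: grad = (16, 8), (16/5, 8/5)
Step 2: grad = (64/5, 32/5), (64/25, 32/25)
Step 3: grad = (256/25, 128/25), (256/125, 128/125)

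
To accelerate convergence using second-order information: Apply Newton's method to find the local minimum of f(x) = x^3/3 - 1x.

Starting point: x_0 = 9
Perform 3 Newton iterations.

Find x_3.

f(x) = x^3/3 - 1x
f'(x) = x^2 - 1, f''(x) = 2x
Newton update: x_{n+1} = x_n - (x_n^2 - 1)/(2*x_n)
Step 1: x_0 = 9, f'=80, f''=18, x_1 = 41/9
Step 2: x_1 = 41/9, f'=1600/81, f''=82/9, x_2 = 881/369
Step 3: x_2 = 881/369, f'=640000/136161, f''=1762/369, x_3 = 456161/325089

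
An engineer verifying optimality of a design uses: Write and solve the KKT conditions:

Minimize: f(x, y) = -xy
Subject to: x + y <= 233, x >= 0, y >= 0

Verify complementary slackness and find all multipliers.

Problem: min -xy s.t. x + y <= 233 (multiplier lambda), x >= 0 (mu_x), y >= 0 (mu_y)
KKT stationarity: -y + lambda - mu_x = 0, -x + lambda - mu_y = 0, with lambda, mu_x, mu_y >= 0
Complementary slackness: lambda*(x + y - 233) = 0, mu_x*x = 0, mu_y*y = 0
If lambda = 0: y = -mu_x <= 0 and x = -mu_y <= 0 force x = y = 0 with f = 0; but x = y = 233/2 is feasible with f = -54289/4 < 0, so this is not the minimum. Hence lambda > 0 and x + y = 233.
Try x > 0, y > 0 (so mu_x = mu_y = 0): y = lambda, x = lambda => x = y = lambda
x + y = 233 => 2*lambda = 233 => lambda = 233/2
x* = y* = 233/2 > 0, consistent with mu_x = mu_y = 0.
(Any feasible point with x = 0 or y = 0 has f = 0 > -54289/4, so the minimum is not on those boundaries.)
min(-xy) = -54289/4 (i.e. max xy = 54289/4)
Multipliers: lambda = 233/2, mu_x = 0, mu_y = 0
Complementary slackness: lambda*(x + y - 233) = 233/2*(233/2 + 233/2 - 233) = 0, mu_x*x = 0*233/2 = 0, mu_y*y = 0*233/2 = 0. Satisfied.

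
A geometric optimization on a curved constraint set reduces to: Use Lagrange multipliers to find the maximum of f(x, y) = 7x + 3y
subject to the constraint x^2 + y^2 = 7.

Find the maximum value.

Set up Lagrange conditions: grad f = lambda * grad g
  7 = 2*lambda*x
  3 = 2*lambda*y
From these: x/y = 7/3, so x = 7t, y = 3t for some t.
Substitute into constraint: (7t)^2 + (3t)^2 = 7
  t^2 * 58 = 7
  t = sqrt(7/58)
Maximum = 7*x + 3*y = (7^2 + 3^2)*t = 58 * sqrt(7/58) = sqrt(406)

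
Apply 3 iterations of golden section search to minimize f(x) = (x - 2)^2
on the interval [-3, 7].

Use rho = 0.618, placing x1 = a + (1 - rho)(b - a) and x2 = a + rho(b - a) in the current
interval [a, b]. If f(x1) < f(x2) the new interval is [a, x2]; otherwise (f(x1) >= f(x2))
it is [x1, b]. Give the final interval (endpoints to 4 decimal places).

Golden section search for min of f(x) = (x - 2)^2 on [-3, 7].
Each step: x1 = a + (1 - rho)(b - a), x2 = a + rho(b - a); if f(x1) < f(x2) keep [a, x2], otherwise keep [x1, b].
Step 1: [-3.0000, 7.0000], x1=0.8200 (f=1.3924), x2=3.1800 (f=1.3924); f(x1) = f(x2) (tie, not '<') => keep [0.8200, 7.0000]
Step 2: [0.8200, 7.0000], x1=3.1808 (f=1.3942), x2=4.6392 (f=6.9656); f(x1) < f(x2) => keep [0.8200, 4.6392]
Step 3: [0.8200, 4.6392], x1=2.2789 (f=0.0778), x2=3.1803 (f=1.3931); f(x1) < f(x2) => keep [0.8200, 3.1803]
Final interval: [0.8200, 3.1803]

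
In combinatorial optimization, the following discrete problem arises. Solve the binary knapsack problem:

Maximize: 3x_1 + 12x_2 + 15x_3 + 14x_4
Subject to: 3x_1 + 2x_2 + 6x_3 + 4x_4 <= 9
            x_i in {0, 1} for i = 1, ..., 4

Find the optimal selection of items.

Items: item 1 (v=3, w=3), item 2 (v=12, w=2), item 3 (v=15, w=6), item 4 (v=14, w=4)
Capacity: 9
Checking all 16 subsets (w = total weight, v = total value):
  {}: w = 0, v = 0
  {1}: w = 3, v = 3
  {2}: w = 2, v = 12
  {3}: w = 6, v = 15
  {4}: w = 4, v = 14
  {1, 2}: w = 5, v = 15
  {1, 3}: w = 9, v = 18
  {1, 4}: w = 7, v = 17
  {2, 3}: w = 8, v = 27
  {2, 4}: w = 6, v = 26
  {3, 4}: w = 10 > 9, infeasible
  {1, 2, 3}: w = 11 > 9, infeasible
  {1, 2, 4}: w = 9, v = 29
  {1, 3, 4}: w = 13 > 9, infeasible
  {2, 3, 4}: w = 12 > 9, infeasible
  {1, 2, 3, 4}: w = 15 > 9, infeasible
Best feasible subset: items [1, 2, 4]
Total weight: 9 <= 9, total value: 29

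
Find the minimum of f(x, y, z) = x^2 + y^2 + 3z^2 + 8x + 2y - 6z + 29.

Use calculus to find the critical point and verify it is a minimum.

f(x,y,z) = x^2 + y^2 + 3z^2 + 8x + 2y - 6z + 29
df/dx = 2x + (8) = 0 => x = -4
df/dy = 2y + (2) = 0 => y = -1
df/dz = 6z + (-6) = 0 => z = 1
f(-4,-1,1) = 1*(-4)^2 + 1*(-1)^2 + 3*(1)^2 + 8*(-4) + 2*(-1) + -6*(1) + 29 = 9
Hessian is diagonal with entries 2, 2, 6 > 0, confirmed minimum.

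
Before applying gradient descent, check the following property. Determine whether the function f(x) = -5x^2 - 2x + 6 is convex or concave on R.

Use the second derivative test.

f(x) = -5x^2 - 2x + 6
f'(x) = -10x - 2
f''(x) = -10
Since f''(x) = -10 < 0 for all x, f is concave on R.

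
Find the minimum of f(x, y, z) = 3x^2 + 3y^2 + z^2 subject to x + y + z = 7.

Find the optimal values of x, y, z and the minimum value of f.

Using Lagrange multipliers on f = 3x^2 + 3y^2 + z^2 with constraint x + y + z = 7:
Conditions: 2*3*x = lambda, 2*3*y = lambda, 2*1*z = lambda
So x = lambda/6, y = lambda/6, z = lambda/2
Substituting into constraint: lambda * (5/6) = 7
lambda = 42/5
x = 7/5, y = 7/5, z = 21/5
Minimum value = 147/5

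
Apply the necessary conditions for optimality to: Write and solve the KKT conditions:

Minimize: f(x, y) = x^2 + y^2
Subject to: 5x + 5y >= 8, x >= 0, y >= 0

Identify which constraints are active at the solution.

KKT conditions for min x^2 + y^2 s.t. 5x + 5y >= 8, x >= 0, y >= 0:
Stationarity: 2x = mu*5 + mu_x, 2y = mu*5 + mu_y, with mu, mu_x, mu_y >= 0
Complementary slackness: mu*(5x + 5y - 8) = 0, mu_x*x = 0, mu_y*y = 0
(0, 0) is infeasible (5*0 + 5*0 < 8), so if mu = 0 stationarity would force x = mu_x/2 >= 0, y = mu_y/2 >= 0 with mu_x*x = mu_y*y = 0, i.e. x = y = 0: contradiction. Hence mu > 0 and 5x + 5y = 8 is active.
Try x > 0, y > 0 (so mu_x = mu_y = 0): x = 5*mu/2, y = 5*mu/2
Substitute: 5*(5*mu/2) + 5*(5*mu/2) = 8
  mu*50/2 = 8 => mu = 8/25
x* = 4/5 > 0, y* = 4/5 > 0, consistent with mu_x = mu_y = 0.
f is convex and the constraints are linear, so this KKT point is the global minimum.
f* = 32/25
Active constraints: 5x + 5y >= 8 (holds with equality, mu = 8/25 > 0); x >= 0 and y >= 0 are inactive (mu_x = mu_y = 0).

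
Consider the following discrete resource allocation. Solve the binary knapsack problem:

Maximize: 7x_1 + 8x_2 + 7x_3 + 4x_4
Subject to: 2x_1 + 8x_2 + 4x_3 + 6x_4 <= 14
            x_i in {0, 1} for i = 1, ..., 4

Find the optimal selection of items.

Items: item 1 (v=7, w=2), item 2 (v=8, w=8), item 3 (v=7, w=4), item 4 (v=4, w=6)
Capacity: 14
Checking all 16 subsets (w = total weight, v = total value):
  {}: w = 0, v = 0
  {1}: w = 2, v = 7
  {2}: w = 8, v = 8
  {3}: w = 4, v = 7
  {4}: w = 6, v = 4
  {1, 2}: w = 10, v = 15
  {1, 3}: w = 6, v = 14
  {1, 4}: w = 8, v = 11
  {2, 3}: w = 12, v = 15
  {2, 4}: w = 14, v = 12
  {3, 4}: w = 10, v = 11
  {1, 2, 3}: w = 14, v = 22
  {1, 2, 4}: w = 16 > 14, infeasible
  {1, 3, 4}: w = 12, v = 18
  {2, 3, 4}: w = 18 > 14, infeasible
  {1, 2, 3, 4}: w = 20 > 14, infeasible
Best feasible subset: items [1, 2, 3]
Total weight: 14 <= 14, total value: 22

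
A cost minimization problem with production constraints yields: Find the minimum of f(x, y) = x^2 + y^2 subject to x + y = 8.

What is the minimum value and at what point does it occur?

Substitute y = 8 - x into f(x,y) = x^2 + y^2:
g(x) = x^2 + (8 - x)^2 = 2x^2 - 16x + 64
g'(x) = 4x - 16 = 0  =>  x = 4
y = 8 - 4 = 4
Minimum value = 4^2 + 4^2 = 32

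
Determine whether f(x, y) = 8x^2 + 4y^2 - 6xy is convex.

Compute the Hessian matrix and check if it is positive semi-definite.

f(x,y) = 8x^2 + 4y^2 - 6xy
Hessian H = [[16, -6], [-6, 8]]
trace(H) = 24, det(H) = 92
Eigenvalues: (24 +/- sqrt(208)) / 2 = 19.21, 4.789
Since both eigenvalues > 0, f is convex.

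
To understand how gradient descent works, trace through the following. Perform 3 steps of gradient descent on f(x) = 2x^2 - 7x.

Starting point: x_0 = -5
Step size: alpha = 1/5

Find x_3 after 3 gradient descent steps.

f(x) = 2x^2 - 7x, f'(x) = 4x + (-7)
Step 1: f'(-5) = -27, x_1 = -5 - 1/5 * -27 = 2/5
Step 2: f'(2/5) = -27/5, x_2 = 2/5 - 1/5 * -27/5 = 37/25
Step 3: f'(37/25) = -27/25, x_3 = 37/25 - 1/5 * -27/25 = 212/125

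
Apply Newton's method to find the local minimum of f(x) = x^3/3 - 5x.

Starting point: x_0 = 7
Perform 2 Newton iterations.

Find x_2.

f(x) = x^3/3 - 5x
f'(x) = x^2 - 5, f''(x) = 2x
Newton update: x_{n+1} = x_n - (x_n^2 - 5)/(2*x_n)
Step 1: x_0 = 7, f'=44, f''=14, x_1 = 27/7
Step 2: x_1 = 27/7, f'=484/49, f''=54/7, x_2 = 487/189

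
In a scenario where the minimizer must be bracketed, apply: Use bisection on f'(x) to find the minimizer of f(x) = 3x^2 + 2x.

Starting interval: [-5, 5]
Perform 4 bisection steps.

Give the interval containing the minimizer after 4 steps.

Finding critical point of f(x) = 3x^2 + 2x using bisection on f'(x) = 6x + 2.
f'(x) = 0 when x = -1/3.
Starting interval: [-5, 5]
Step 1: mid = 0, f'(mid) = 2, new interval = [-5, 0]
Step 2: mid = -5/2, f'(mid) = -13, new interval = [-5/2, 0]
Step 3: mid = -5/4, f'(mid) = -11/2, new interval = [-5/4, 0]
Step 4: mid = -5/8, f'(mid) = -7/4, new interval = [-5/8, 0]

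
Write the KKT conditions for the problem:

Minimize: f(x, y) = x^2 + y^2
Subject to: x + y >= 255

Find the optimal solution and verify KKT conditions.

KKT conditions for min x^2 + y^2 s.t. x + y >= 255:
Stationarity: 2x = mu, 2y = mu
So x = y = mu/2.
Complementary slackness: mu*(x + y - 255) = 0
Primal feasibility: x + y >= 255; dual feasibility: mu >= 0
If mu = 0 then x = y = 0, but 0 + 0 < 255 is infeasible, so the constraint is active.
Constraint active: x + y = 2*(mu/2) = 255 => mu = 255
x = y = 255/2, f = 65025/2
Verify: stationarity 2*(255/2) = 255 = mu; primal 255/2 + 255/2 = 255 >= 255; dual mu = 255 >= 0; complementary slackness 255*(255 - 255) = 0. All KKT conditions hold.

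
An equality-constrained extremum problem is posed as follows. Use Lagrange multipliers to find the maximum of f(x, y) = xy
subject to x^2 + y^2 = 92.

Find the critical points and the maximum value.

Lagrange conditions: y = 2*lambda*x and x = 2*lambda*y
If x = 0 then y = 0, violating the constraint, so x, y != 0.
Dividing: y/x = x/y => x^2 = y^2 => y = x or y = -x
Constraint: 2x^2 = 92 => x^2 = 46 => x = +/-sqrt(46)
Critical points: (sqrt(46), sqrt(46)), (-sqrt(46), -sqrt(46)), (sqrt(46), -sqrt(46)), (-sqrt(46), sqrt(46))
  y = x:  xy = x^2 = 46  at (sqrt(46), sqrt(46)) and (-sqrt(46), -sqrt(46))
  y = -x: xy = -x^2 = -46 at (sqrt(46), -sqrt(46)) and (-sqrt(46), sqrt(46))
Maximum xy = 46 at (sqrt(46), sqrt(46)) and (-sqrt(46), -sqrt(46))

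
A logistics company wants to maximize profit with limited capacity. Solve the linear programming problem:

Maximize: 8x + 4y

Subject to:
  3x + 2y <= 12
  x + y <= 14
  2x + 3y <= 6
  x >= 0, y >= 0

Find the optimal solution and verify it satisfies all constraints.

Feasible vertices: (0, 0), (0, 2), (3, 0)
Objective 8x + 4y at each vertex:
  (0, 0): 0
  (0, 2): 8
  (3, 0): 24
Maximum is 24 at (3, 0).
Verify constraints at (x, y) = (3, 0):
  3*3 + 2*0 = 9 <= 12
  1*3 + 1*0 = 3 <= 14
  2*3 + 3*0 = 6 <= 6 (active)
  x = 3 >= 0, y = 0 >= 0. All constraints satisfied.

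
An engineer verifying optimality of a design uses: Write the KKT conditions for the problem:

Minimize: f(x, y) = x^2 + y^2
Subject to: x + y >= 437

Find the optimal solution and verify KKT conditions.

KKT conditions for min x^2 + y^2 s.t. x + y >= 437:
Stationarity: 2x = mu, 2y = mu
So x = y = mu/2.
Complementary slackness: mu*(x + y - 437) = 0
Primal feasibility: x + y >= 437; dual feasibility: mu >= 0
If mu = 0 then x = y = 0, but 0 + 0 < 437 is infeasible, so the constraint is active.
Constraint active: x + y = 2*(mu/2) = 437 => mu = 437
x = y = 437/2, f = 190969/2
Verify: stationarity 2*(437/2) = 437 = mu; primal 437/2 + 437/2 = 437 >= 437; dual mu = 437 >= 0; complementary slackness 437*(437 - 437) = 0. All KKT conditions hold.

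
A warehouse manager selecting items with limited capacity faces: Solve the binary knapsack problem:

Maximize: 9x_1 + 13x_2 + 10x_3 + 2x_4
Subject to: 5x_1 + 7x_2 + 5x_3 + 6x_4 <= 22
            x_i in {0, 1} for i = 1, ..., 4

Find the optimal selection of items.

Items: item 1 (v=9, w=5), item 2 (v=13, w=7), item 3 (v=10, w=5), item 4 (v=2, w=6)
Capacity: 22
Checking all 16 subsets (w = total weight, v = total value):
  {}: w = 0, v = 0
  {1}: w = 5, v = 9
  {2}: w = 7, v = 13
  {3}: w = 5, v = 10
  {4}: w = 6, v = 2
  {1, 2}: w = 12, v = 22
  {1, 3}: w = 10, v = 19
  {1, 4}: w = 11, v = 11
  {2, 3}: w = 12, v = 23
  {2, 4}: w = 13, v = 15
  {3, 4}: w = 11, v = 12
  {1, 2, 3}: w = 17, v = 32
  {1, 2, 4}: w = 18, v = 24
  {1, 3, 4}: w = 16, v = 21
  {2, 3, 4}: w = 18, v = 25
  {1, 2, 3, 4}: w = 23 > 22, infeasible
Best feasible subset: items [1, 2, 3]
Total weight: 17 <= 22, total value: 32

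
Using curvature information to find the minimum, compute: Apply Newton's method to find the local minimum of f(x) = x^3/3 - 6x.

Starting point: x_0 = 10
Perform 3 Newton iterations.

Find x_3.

f(x) = x^3/3 - 6x
f'(x) = x^2 - 6, f''(x) = 2x
Newton update: x_{n+1} = x_n - (x_n^2 - 6)/(2*x_n)
Step 1: x_0 = 10, f'=94, f''=20, x_1 = 53/10
Step 2: x_1 = 53/10, f'=2209/100, f''=53/5, x_2 = 3409/1060
Step 3: x_2 = 3409/1060, f'=4879681/1123600, f''=3409/530, x_3 = 18362881/7227080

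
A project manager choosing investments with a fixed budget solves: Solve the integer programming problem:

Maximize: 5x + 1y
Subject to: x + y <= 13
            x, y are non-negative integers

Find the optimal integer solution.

Objective: 5x + 1y, constraint: x + y <= 13
Coefficient of x is 5 >= coefficient of y is 1, so allocate the entire budget to x.
Optimal: x = 13, y = 0, value = 65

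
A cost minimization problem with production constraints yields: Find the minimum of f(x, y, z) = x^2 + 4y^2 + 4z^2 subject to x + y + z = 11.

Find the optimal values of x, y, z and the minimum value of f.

Using Lagrange multipliers on f = x^2 + 4y^2 + 4z^2 with constraint x + y + z = 11:
Conditions: 2*1*x = lambda, 2*4*y = lambda, 2*4*z = lambda
So x = lambda/2, y = lambda/8, z = lambda/8
Substituting into constraint: lambda * (3/4) = 11
lambda = 44/3
x = 22/3, y = 11/6, z = 11/6
Minimum value = 242/3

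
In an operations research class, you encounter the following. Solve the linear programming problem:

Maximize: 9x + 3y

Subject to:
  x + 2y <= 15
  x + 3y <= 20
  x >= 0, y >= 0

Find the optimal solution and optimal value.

Feasible vertices: (0, 0), (0, 20/3), (5, 5), (15, 0)
Objective 9x + 3y at each:
  (0, 0): 0
  (0, 20/3): 20
  (5, 5): 60
  (15, 0): 135
Maximum is 135 at (15, 0).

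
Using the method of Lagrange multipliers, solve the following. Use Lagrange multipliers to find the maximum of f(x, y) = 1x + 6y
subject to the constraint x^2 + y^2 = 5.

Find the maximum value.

Set up Lagrange conditions: grad f = lambda * grad g
  1 = 2*lambda*x
  6 = 2*lambda*y
From these: x/y = 1/6, so x = 1t, y = 6t for some t.
Substitute into constraint: (1t)^2 + (6t)^2 = 5
  t^2 * 37 = 5
  t = sqrt(5/37)
Maximum = 1*x + 6*y = (1^2 + 6^2)*t = 37 * sqrt(5/37) = sqrt(185)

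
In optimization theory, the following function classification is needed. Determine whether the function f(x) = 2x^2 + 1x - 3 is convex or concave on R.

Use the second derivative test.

f(x) = 2x^2 + 1x - 3
f'(x) = 4x + 1
f''(x) = 4
Since f''(x) = 4 > 0 for all x, f is convex on R.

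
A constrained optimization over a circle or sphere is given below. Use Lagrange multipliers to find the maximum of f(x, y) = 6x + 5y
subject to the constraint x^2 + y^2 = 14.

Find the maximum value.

Set up Lagrange conditions: grad f = lambda * grad g
  6 = 2*lambda*x
  5 = 2*lambda*y
From these: x/y = 6/5, so x = 6t, y = 5t for some t.
Substitute into constraint: (6t)^2 + (5t)^2 = 14
  t^2 * 61 = 14
  t = sqrt(14/61)
Maximum = 6*x + 5*y = (6^2 + 5^2)*t = 61 * sqrt(14/61) = sqrt(854)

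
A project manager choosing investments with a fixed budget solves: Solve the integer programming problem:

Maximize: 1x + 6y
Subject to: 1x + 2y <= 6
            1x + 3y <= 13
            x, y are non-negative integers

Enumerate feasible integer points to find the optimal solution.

Constraint 1: 1x + 2y <= 6
Constraint 2: 1x + 3y <= 13
Feasible x range (need y >= 0): 0 <= x <= min(6/1, 13/1) => x in {0, ..., 6}.
Enumerate feasible integer points row by row (the coefficient of y is 6 > 0, so for each x the largest feasible y gives the best value):
  x = 0: y <= min((6 - 1*0)/2, (13 - 1*0)/3) => y in {0, ..., 3}; best 1*0 + 6*3 = 18
  x = 1: y <= min((6 - 1*1)/2, (13 - 1*1)/3) => y in {0, ..., 2}; best 1*1 + 6*2 = 13
  x = 2: y <= min((6 - 1*2)/2, (13 - 1*2)/3) => y in {0, ..., 2}; best 1*2 + 6*2 = 14
  x = 3: y <= min((6 - 1*3)/2, (13 - 1*3)/3) => y in {0, ..., 1}; best 1*3 + 6*1 = 9
  x = 4: y <= min((6 - 1*4)/2, (13 - 1*4)/3) => y in {0, ..., 1}; best 1*4 + 6*1 = 10
  x = 5: y <= min((6 - 1*5)/2, (13 - 1*5)/3) => y in {0}; best 1*5 + 6*0 = 5
  x = 6: y <= min((6 - 1*6)/2, (13 - 1*6)/3) => y in {0}; best 1*6 + 6*0 = 6
The maximum 1x + 6y = 18 is achieved at x = 0, y = 3.
Check: 1*0 + 2*3 = 6 <= 6 and 1*0 + 3*3 = 9 <= 13.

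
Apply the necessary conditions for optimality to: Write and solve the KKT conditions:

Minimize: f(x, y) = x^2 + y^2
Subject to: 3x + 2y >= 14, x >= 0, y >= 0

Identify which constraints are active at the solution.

KKT conditions for min x^2 + y^2 s.t. 3x + 2y >= 14, x >= 0, y >= 0:
Stationarity: 2x = mu*3 + mu_x, 2y = mu*2 + mu_y, with mu, mu_x, mu_y >= 0
Complementary slackness: mu*(3x + 2y - 14) = 0, mu_x*x = 0, mu_y*y = 0
(0, 0) is infeasible (3*0 + 2*0 < 14), so if mu = 0 stationarity would force x = mu_x/2 >= 0, y = mu_y/2 >= 0 with mu_x*x = mu_y*y = 0, i.e. x = y = 0: contradiction. Hence mu > 0 and 3x + 2y = 14 is active.
Try x > 0, y > 0 (so mu_x = mu_y = 0): x = 3*mu/2, y = 2*mu/2
Substitute: 3*(3*mu/2) + 2*(2*mu/2) = 14
  mu*13/2 = 14 => mu = 28/13
x* = 42/13 > 0, y* = 28/13 > 0, consistent with mu_x = mu_y = 0.
f is convex and the constraints are linear, so this KKT point is the global minimum.
f* = 196/13
Active constraints: 3x + 2y >= 14 (holds with equality, mu = 28/13 > 0); x >= 0 and y >= 0 are inactive (mu_x = mu_y = 0).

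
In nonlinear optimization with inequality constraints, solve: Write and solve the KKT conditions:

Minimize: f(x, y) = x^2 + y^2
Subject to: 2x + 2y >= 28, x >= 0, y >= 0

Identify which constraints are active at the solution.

KKT conditions for min x^2 + y^2 s.t. 2x + 2y >= 28, x >= 0, y >= 0:
Stationarity: 2x = mu*2 + mu_x, 2y = mu*2 + mu_y, with mu, mu_x, mu_y >= 0
Complementary slackness: mu*(2x + 2y - 28) = 0, mu_x*x = 0, mu_y*y = 0
(0, 0) is infeasible (2*0 + 2*0 < 28), so if mu = 0 stationarity would force x = mu_x/2 >= 0, y = mu_y/2 >= 0 with mu_x*x = mu_y*y = 0, i.e. x = y = 0: contradiction. Hence mu > 0 and 2x + 2y = 28 is active.
Try x > 0, y > 0 (so mu_x = mu_y = 0): x = 2*mu/2, y = 2*mu/2
Substitute: 2*(2*mu/2) + 2*(2*mu/2) = 28
  mu*8/2 = 28 => mu = 7
x* = 7 > 0, y* = 7 > 0, consistent with mu_x = mu_y = 0.
f is convex and the constraints are linear, so this KKT point is the global minimum.
f* = 98
Active constraints: 2x + 2y >= 28 (holds with equality, mu = 7 > 0); x >= 0 and y >= 0 are inactive (mu_x = mu_y = 0).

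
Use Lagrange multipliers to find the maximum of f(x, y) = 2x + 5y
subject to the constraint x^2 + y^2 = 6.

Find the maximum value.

Set up Lagrange conditions: grad f = lambda * grad g
  2 = 2*lambda*x
  5 = 2*lambda*y
From these: x/y = 2/5, so x = 2t, y = 5t for some t.
Substitute into constraint: (2t)^2 + (5t)^2 = 6
  t^2 * 29 = 6
  t = sqrt(6/29)
Maximum = 2*x + 5*y = (2^2 + 5^2)*t = 29 * sqrt(6/29) = sqrt(174)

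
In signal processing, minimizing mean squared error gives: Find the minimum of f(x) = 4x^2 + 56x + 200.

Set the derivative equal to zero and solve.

f(x) = 4x^2 + 56x + 200
f'(x) = 8x + (56) = 0
x = -56/8 = -7
f(-7) = 4
Since f''(x) = 8 > 0, this is a minimum.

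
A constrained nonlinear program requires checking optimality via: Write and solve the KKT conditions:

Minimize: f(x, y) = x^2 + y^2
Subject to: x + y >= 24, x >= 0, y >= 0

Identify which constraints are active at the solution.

KKT conditions for min x^2 + y^2 s.t. 1x + 1y >= 24, x >= 0, y >= 0:
Stationarity: 2x = mu*1 + mu_x, 2y = mu*1 + mu_y, with mu, mu_x, mu_y >= 0
Complementary slackness: mu*(x + y - 24) = 0, mu_x*x = 0, mu_y*y = 0
(0, 0) is infeasible (1*0 + 1*0 < 24), so if mu = 0 stationarity would force x = mu_x/2 >= 0, y = mu_y/2 >= 0 with mu_x*x = mu_y*y = 0, i.e. x = y = 0: contradiction. Hence mu > 0 and x + y = 24 is active.
Try x > 0, y > 0 (so mu_x = mu_y = 0): x = 1*mu/2, y = 1*mu/2
Substitute: 1*(1*mu/2) + 1*(1*mu/2) = 24
  mu*2/2 = 24 => mu = 24
x* = 12 > 0, y* = 12 > 0, consistent with mu_x = mu_y = 0.
f is convex and the constraints are linear, so this KKT point is the global minimum.
f* = 288
Active constraints: x + y >= 24 (holds with equality, mu = 24 > 0); x >= 0 and y >= 0 are inactive (mu_x = mu_y = 0).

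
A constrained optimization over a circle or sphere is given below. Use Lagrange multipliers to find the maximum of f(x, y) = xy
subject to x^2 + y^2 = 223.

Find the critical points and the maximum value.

Lagrange conditions: y = 2*lambda*x and x = 2*lambda*y
If x = 0 then y = 0, violating the constraint, so x, y != 0.
Dividing: y/x = x/y => x^2 = y^2 => y = x or y = -x
Constraint: 2x^2 = 223 => x^2 = 223/2 => x = +/-sqrt(223/2)
Critical points: (sqrt(223/2), sqrt(223/2)), (-sqrt(223/2), -sqrt(223/2)), (sqrt(223/2), -sqrt(223/2)), (-sqrt(223/2), sqrt(223/2))
  y = x:  xy = x^2 = 223/2  at (sqrt(223/2), sqrt(223/2)) and (-sqrt(223/2), -sqrt(223/2))
  y = -x: xy = -x^2 = -223/2 at (sqrt(223/2), -sqrt(223/2)) and (-sqrt(223/2), sqrt(223/2))
Maximum xy = 223/2 at (sqrt(223/2), sqrt(223/2)) and (-sqrt(223/2), -sqrt(223/2))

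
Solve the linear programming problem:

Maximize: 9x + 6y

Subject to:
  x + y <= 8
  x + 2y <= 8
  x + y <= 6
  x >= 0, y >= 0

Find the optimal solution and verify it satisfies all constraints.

Feasible vertices: (0, 0), (0, 4), (4, 2), (6, 0)
Objective 9x + 6y at each vertex:
  (0, 0): 0
  (0, 4): 24
  (4, 2): 48
  (6, 0): 54
Maximum is 54 at (6, 0).
Verify constraints at (x, y) = (6, 0):
  1*6 + 1*0 = 6 <= 8
  1*6 + 2*0 = 6 <= 8
  1*6 + 1*0 = 6 <= 6 (active)
  x = 6 >= 0, y = 0 >= 0. All constraints satisfied.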